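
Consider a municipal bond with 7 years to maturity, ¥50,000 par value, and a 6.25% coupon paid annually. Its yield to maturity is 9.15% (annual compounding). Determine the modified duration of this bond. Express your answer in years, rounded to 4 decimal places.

Periodic yield y = 0.0915. First find Macaulay duration:
  t   CF        PV=CF/(1+0.0915)^t    t·PV
  1     3,125.00     2,863.0325     2,863.0325
  2     3,125.00     2,623.0257     5,246.0513
  3     3,125.00     2,403.1385     7,209.4155
  4     3,125.00     2,201.6844     8,806.7375
  5     3,125.00     2,017.1181    10,085.5904
  6     3,125.00     1,848.0239    11,088.1433
  7    53,125.00    28,782.7816   201,479.4714
  Σ                 42,738.8047   246,778.4420
P = 42,738.8047; Macaulay duration = 246,778.4420 / 42,738.8047 = 5.77411 years.
Modified duration = D_Mac / (1 + y) = 5.77411 / 1.0915 = 5.29007 years.

5.2901 years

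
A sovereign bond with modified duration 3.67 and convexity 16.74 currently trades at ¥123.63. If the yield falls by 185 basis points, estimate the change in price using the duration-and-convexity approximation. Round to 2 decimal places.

Duration effect: -D_mod·Δy = -3.67 × (-0.0185) = +0.067895
Convexity effect: ½·C·(Δy)² = 0.5 × 16.74 × (-0.0185)² = +0.0028646325
ΔP/P ≈ +0.067895 + 0.0028646325 = +0.0707596325
ΔP ≈ 123.63 × (+0.0707596325) = +8.748013365975.

+¥8.75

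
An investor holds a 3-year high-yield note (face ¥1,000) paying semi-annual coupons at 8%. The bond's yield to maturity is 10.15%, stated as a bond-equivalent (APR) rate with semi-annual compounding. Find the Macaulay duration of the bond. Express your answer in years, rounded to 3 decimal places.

Periodic yield y = 0.05075. Discount each cash flow and weight by its period:
  t   CF        PV=CF/(1+0.05075)^t    t·PV
  1        40.00        38.0680        38.0680
  2        40.00        36.2294        72.4588
  3        40.00        34.4796       103.4387
  4        40.00        32.8142       131.2570
  5        40.00        31.2294       156.1468
  6     1,040.00       772.7463     4,636.4779
  Σ                    945.5669     5,137.8472
Price P = Σ PV = 945.5669.
Macaulay duration = Σ(t·PV) / P = 5,137.8472 / 945.5669 = 5.43362 half-year periods.
In years: 5.43362 / 2 = 2.71681 years.

2.717 years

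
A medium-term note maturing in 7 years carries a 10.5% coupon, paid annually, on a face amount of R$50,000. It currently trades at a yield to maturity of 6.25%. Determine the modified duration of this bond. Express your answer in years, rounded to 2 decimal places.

Periodic yield y = 0.0625. First find Macaulay duration:
  t   CF        PV=CF/(1+0.0625)^t    t·PV
  1     5,250.00     4,941.1765     4,941.1765
  2     5,250.00     4,650.5190     9,301.0381
  3     5,250.00     4,376.9591    13,130.8773
  4     5,250.00     4,119.4909    16,477.9636
  5     5,250.00     3,877.1679    19,385.8396
  6     5,250.00     3,649.0992    21,894.5953
  7    55,250.00    36,143.4589   253,004.2120
  Σ                 61,757.8715   338,135.7022
P = 61,757.8715; Macaulay duration = 338,135.7022 / 61,757.8715 = 5.47518 years.
Modified duration = D_Mac / (1 + y) = 5.47518 / 1.0625 = 5.15311 years.

5.15 years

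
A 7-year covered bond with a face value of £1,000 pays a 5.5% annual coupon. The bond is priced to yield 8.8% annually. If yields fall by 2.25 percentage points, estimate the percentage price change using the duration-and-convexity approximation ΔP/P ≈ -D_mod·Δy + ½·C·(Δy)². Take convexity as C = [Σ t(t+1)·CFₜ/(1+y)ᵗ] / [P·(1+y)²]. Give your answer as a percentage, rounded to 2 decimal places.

+13.12%

With y = 0.088:
  t   CF        PV=CF/(1+0.088)^t    t·PV        t(t+1)·PV
  1        55.00        50.5515        50.5515         101.1029
  2        55.00        46.4627        92.9255         278.7765
  3        55.00        42.7047       128.1142         512.4568
  4        55.00        39.2507       157.0027         785.0135
  5        55.00        36.0760       180.3799       1,082.2796
  6        55.00        33.1581       198.9485       1,392.6392
  7     1,055.00       584.5884     4,092.1188      32,736.9503
  Σ                    832.7921     4,900.0410      36,889.2187
P = 832.7921; D_Mac = 5.88387 yrs; D_mod = 5.40797 yrs; C = 37.42011.
Duration effect: -5.40797 × (-0.0225) = +0.121679
Convexity effect: 0.5 × 37.42011 × (-0.0225)² = +0.0094720
ΔP/P ≈ +0.121679 + 0.0094720 = +0.131151 = +13.1151%.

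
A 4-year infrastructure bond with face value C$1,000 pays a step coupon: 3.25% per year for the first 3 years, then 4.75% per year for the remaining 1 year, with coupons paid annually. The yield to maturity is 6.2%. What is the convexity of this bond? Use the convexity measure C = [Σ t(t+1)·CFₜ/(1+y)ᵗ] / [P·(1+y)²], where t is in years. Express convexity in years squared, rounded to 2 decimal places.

With y = 0.062:
  t   CF        PV=CF/(1+0.062)^t    t·PV        t(t+1)·PV
  1        32.50        30.6026        30.6026          61.2053
  2        32.50        28.8160        57.6321         172.8963
  3        32.50        27.1337        81.4012         325.6050
  4     1,047.50       823.4855     3,293.9421      16,469.7103
  Σ                    910.0379     3,463.5780      17,029.4168
P = 910.0379.
Convexity = Σ t(t+1)·PV / [P·(1+y)²] = 17,029.4168 / (910.0379 × 1.127844) = 16.59171.

16.59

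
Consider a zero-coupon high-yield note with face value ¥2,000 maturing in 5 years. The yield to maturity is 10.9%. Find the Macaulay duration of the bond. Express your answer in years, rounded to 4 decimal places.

A zero-coupon bond has a single cash flow at maturity, so its Macaulay duration equals its maturity: 5 years.

5.0000 years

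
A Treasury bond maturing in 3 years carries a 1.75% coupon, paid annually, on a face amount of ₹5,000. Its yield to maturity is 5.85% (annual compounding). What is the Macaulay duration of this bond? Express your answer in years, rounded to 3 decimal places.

2.945 years

Periodic yield y = 0.0585. Discount each cash flow and weight by its year:
  t   CF        PV=CF/(1+0.0585)^t    t·PV
  1        87.50        82.6641        82.6641
  2        87.50        78.0956       156.1911
  3     5,087.50     4,289.7485    12,869.2456
  Σ                  4,450.5082    13,108.1009
Price P = Σ PV = 4,450.5082.
Macaulay duration = Σ(t·PV) / P = 13,108.1009 / 4,450.5082 = 2.94530 years.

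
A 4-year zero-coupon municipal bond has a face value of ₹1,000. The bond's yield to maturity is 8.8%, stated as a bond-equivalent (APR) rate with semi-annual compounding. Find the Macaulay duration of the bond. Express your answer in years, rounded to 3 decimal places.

4.000 years

A zero-coupon bond has a single cash flow at maturity, so its Macaulay duration equals its maturity: 4 years.
(Equivalently: 8 semi-annual periods ÷ 2 = 4 years.)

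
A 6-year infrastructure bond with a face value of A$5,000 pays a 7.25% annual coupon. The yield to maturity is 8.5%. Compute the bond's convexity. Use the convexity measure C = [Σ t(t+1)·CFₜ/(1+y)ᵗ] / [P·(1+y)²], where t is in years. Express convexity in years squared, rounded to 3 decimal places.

28.181

With y = 0.085:
  t   CF        PV=CF/(1+0.085)^t    t·PV        t(t+1)·PV
  1       362.50       334.1014       334.1014         668.2028
  2       362.50       307.9275       615.8551       1,847.5652
  3       362.50       283.8042       851.4126       3,405.6502
  4       362.50       261.5707     1,046.2827       5,231.4136
  5       362.50       241.0790     1,205.3948       7,232.3690
  6     5,362.50     3,286.9180    19,721.5083     138,050.5580
  Σ                  4,715.4008    23,774.5549     156,435.7588
P = 4,715.4008.
Convexity = Σ t(t+1)·PV / [P·(1+y)²] = 156,435.7588 / (4,715.4008 × 1.177225) = 28.18110.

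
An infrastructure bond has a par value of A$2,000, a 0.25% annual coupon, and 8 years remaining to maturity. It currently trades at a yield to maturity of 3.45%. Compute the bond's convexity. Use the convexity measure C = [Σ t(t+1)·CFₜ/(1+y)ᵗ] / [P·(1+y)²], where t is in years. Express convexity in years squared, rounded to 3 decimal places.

66.374

With y = 0.0345:
  t   CF        PV=CF/(1+0.0345)^t    t·PV        t(t+1)·PV
  1         5.00         4.8333         4.8333           9.6665
  2         5.00         4.6721         9.3441          28.0324
  3         5.00         4.5163        13.5488          54.1951
  4         5.00         4.3656        17.4626          87.3128
  5         5.00         4.2200        21.1002         126.6015
  6         5.00         4.0793        24.4759         171.3311
  7         5.00         3.9433        27.6029         220.8231
  8     2,005.00     1,528.5175    12,228.1400     110,053.2604
  Σ                  1,559.1474    12,346.5078     110,751.2230
P = 1,559.1474.
Convexity = Σ t(t+1)·PV / [P·(1+y)²] = 110,751.2230 / (1,559.1474 × 1.070190) = 66.37436.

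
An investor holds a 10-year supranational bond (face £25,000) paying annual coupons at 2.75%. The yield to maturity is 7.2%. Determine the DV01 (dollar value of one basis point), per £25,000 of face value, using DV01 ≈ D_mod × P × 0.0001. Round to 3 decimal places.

£13.837

Periodic yield y = 0.072.
  t   CF        PV=CF/(1+0.072)^t    t·PV
  1       687.50       641.3246       641.3246
  2       687.50       598.2506     1,196.5012
  3       687.50       558.0696     1,674.2087
  4       687.50       520.5873     2,082.3492
  5       687.50       485.6225     2,428.1124
  6       687.50       453.0060     2,718.0362
  7       687.50       422.5803     2,958.0618
  8       687.50       394.1980     3,153.5840
  9       687.50       367.7220     3,309.4982
  10   25,687.50    12,816.6341   128,166.3409
  Σ                 17,257.9950   148,328.0172
P = 17,257.9950; D_Mac = 8.59474 yrs; D_mod = 8.01748 yrs.
DV01 ≈ 8.01748 × 17,257.9950 × 0.0001 = 13.836569.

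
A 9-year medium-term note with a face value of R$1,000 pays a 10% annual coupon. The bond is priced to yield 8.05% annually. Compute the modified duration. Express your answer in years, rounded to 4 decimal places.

Periodic yield y = 0.0805. First find Macaulay duration:
  t   CF        PV=CF/(1+0.0805)^t    t·PV
  1       100.00        92.5497        92.5497
  2       100.00        85.6546       171.3091
  3       100.00        79.2731       237.8192
  4       100.00        73.3670       293.4681
  5       100.00        67.9010       339.5050
  6       100.00        62.8422       377.0532
  7       100.00        58.1603       407.1221
  8       100.00        53.8272       430.6176
  9     1,100.00       547.9864     4,931.8772
  Σ                  1,121.5614     7,281.3212
P = 1,121.5614; Macaulay duration = 7,281.3212 / 1,121.5614 = 6.49213 years.
Modified duration = D_Mac / (1 + y) = 6.49213 / 1.0805 = 6.00845 years.

6.0084 years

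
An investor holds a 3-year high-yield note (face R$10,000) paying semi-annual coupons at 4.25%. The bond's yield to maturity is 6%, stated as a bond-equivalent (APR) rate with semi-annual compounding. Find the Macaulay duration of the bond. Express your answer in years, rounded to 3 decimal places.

2.844 years

Periodic yield y = 0.03. Discount each cash flow and weight by its period:
  t   CF        PV=CF/(1+0.03)^t    t·PV
  1       212.50       206.3107       206.3107
  2       212.50       200.3016       400.6033
  3       212.50       194.4676       583.4028
  4       212.50       188.8035       755.2140
  5       212.50       183.3044       916.5218
  6    10,212.50     8,552.8080    51,316.8478
  Σ                  9,525.9957    54,178.9004
Price P = Σ PV = 9,525.9957.
Macaulay duration = Σ(t·PV) / P = 54,178.9004 / 9,525.9957 = 5.68748 half-year periods.
In years: 5.68748 / 2 = 2.84374 years.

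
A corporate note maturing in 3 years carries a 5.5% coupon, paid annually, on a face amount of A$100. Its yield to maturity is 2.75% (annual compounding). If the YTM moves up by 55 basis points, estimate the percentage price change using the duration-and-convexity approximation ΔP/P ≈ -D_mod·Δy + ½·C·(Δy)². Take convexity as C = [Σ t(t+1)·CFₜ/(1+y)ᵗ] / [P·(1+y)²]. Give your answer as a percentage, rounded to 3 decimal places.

With y = 0.0275:
  t   CF        PV=CF/(1+0.0275)^t    t·PV        t(t+1)·PV
  1         5.50         5.3528         5.3528          10.7056
  2         5.50         5.2095        10.4191          31.2572
  3       105.50        97.2539       291.7617       1,167.0466
  Σ                    107.8162       307.5335       1,209.0095
P = 107.8162; D_Mac = 2.85239 yrs; D_mod = 2.77605 yrs; C = 10.62140.
Duration effect: -2.77605 × (+0.0055) = -0.015268
Convexity effect: 0.5 × 10.62140 × (0.0055)² = +0.0001606
ΔP/P ≈ -0.015268 + 0.0001606 = -0.015108 = -1.5108%.

-1.511%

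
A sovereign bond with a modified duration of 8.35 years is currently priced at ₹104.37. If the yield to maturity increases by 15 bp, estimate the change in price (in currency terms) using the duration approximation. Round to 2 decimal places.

Duration approximation: ΔP/P ≈ -D_mod · Δy = -8.35 × (+0.0015) = -0.012525.
ΔP ≈ 104.37 × (-0.012525) = -1.30723425.

-₹1.31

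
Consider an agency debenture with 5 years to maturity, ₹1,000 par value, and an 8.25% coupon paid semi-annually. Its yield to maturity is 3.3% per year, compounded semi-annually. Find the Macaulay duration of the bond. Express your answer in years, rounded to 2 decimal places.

4.29 years

Periodic yield y = 0.0165. Discount each cash flow and weight by its period:
  t   CF        PV=CF/(1+0.0165)^t    t·PV
  1        41.25        40.5804        40.5804
  2        41.25        39.9217        79.8434
  3        41.25        39.2737       117.8211
  4        41.25        38.6362       154.5448
  5        41.25        38.0091       190.0453
  6        41.25        37.3921       224.3525
  7        41.25        36.7851       257.4959
  8        41.25        36.1880       289.5042
  9        41.25        35.6006       320.4055
  10    1,041.25       884.0589     8,840.5887
  Σ                  1,226.4458    10,515.1818
Price P = Σ PV = 1,226.4458.
Macaulay duration = Σ(t·PV) / P = 10,515.1818 / 1,226.4458 = 8.57370 half-year periods.
In years: 8.57370 / 2 = 4.28685 years.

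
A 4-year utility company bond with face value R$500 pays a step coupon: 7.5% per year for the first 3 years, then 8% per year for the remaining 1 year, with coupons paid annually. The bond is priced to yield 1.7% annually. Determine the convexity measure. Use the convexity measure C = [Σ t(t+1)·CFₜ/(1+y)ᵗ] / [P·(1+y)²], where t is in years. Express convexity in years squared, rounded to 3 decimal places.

17.042

With y = 0.017:
  t   CF        PV=CF/(1+0.017)^t    t·PV        t(t+1)·PV
  1        37.50        36.8732        36.8732          73.7463
  2        37.50        36.2568        72.5136         217.5407
  3        37.50        35.6507       106.9522         427.8087
  4       540.00       504.7891     2,019.1563      10,095.7815
  Σ                    613.5698     2,235.4952      10,814.8773
P = 613.5698.
Convexity = Σ t(t+1)·PV / [P·(1+y)²] = 10,814.8773 / (613.5698 × 1.034289) = 17.04181.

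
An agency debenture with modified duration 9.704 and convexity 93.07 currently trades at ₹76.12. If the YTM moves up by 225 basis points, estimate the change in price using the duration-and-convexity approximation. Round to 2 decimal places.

-₹14.83

Duration effect: -D_mod·Δy = -9.704 × (+0.0225) = -0.218340
Convexity effect: ½·C·(Δy)² = 0.5 × 93.07 × (0.0225)² = +0.02355834375
ΔP/P ≈ -0.218340 + 0.02355834375 = -0.19478165625
ΔP ≈ 76.12 × (-0.19478165625) = -14.82677967375.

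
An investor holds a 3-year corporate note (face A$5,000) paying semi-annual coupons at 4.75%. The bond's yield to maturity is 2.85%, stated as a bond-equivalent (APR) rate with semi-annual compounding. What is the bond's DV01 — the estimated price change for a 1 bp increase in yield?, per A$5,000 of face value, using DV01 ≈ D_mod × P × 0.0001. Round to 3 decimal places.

A$1.474

Periodic yield y = 0.01425.
  t   CF        PV=CF/(1+0.01425)^t    t·PV
  1       118.75       117.0816       117.0816
  2       118.75       115.4366       230.8732
  3       118.75       113.8148       341.4443
  4       118.75       112.2157       448.8627
  5       118.75       110.6391       553.1954
  6     5,118.75     4,702.1212    28,212.7273
  Σ                  5,271.3089    29,904.1845
P = 5,271.3089; D_Mac = 5.67301 half-year periods = 2.83650 yrs; D_mod = 2.79665 yrs.
DV01 ≈ 2.79665 × 5,271.3089 × 0.0001 = 1.474202.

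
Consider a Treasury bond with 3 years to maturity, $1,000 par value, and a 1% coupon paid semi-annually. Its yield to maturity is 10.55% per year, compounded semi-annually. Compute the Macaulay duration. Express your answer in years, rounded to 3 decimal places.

Periodic yield y = 0.05275. Discount each cash flow and weight by its period:
  t   CF        PV=CF/(1+0.05275)^t    t·PV
  1         5.00         4.7495         4.7495
  2         5.00         4.5115         9.0230
  3         5.00         4.2854        12.8563
  4         5.00         4.0707        16.2828
  5         5.00         3.8667        19.3336
  6     1,005.00       738.2689     4,429.6133
  Σ                    759.7527     4,491.8584
Price P = Σ PV = 759.7527.
Macaulay duration = Σ(t·PV) / P = 4,491.8584 / 759.7527 = 5.91226 half-year periods.
In years: 5.91226 / 2 = 2.95613 years.

2.956 years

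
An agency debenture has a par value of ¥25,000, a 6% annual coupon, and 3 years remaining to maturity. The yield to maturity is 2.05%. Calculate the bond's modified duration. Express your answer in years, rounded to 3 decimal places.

2.786 years

Periodic yield y = 0.0205. First find Macaulay duration:
  t   CF        PV=CF/(1+0.0205)^t    t·PV
  1     1,500.00     1,469.8677     1,469.8677
  2     1,500.00     1,440.3407     2,880.6815
  3    26,500.00    24,934.8550    74,804.5649
  Σ                 27,845.0634    79,155.1141
P = 27,845.0634; Macaulay duration = 79,155.1141 / 27,845.0634 = 2.84270 years.
Modified duration = D_Mac / (1 + y) = 2.84270 / 1.0205 = 2.78559 years.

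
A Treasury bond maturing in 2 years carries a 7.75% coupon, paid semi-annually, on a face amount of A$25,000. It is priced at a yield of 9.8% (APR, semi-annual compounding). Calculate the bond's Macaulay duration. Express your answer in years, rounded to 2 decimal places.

Periodic yield y = 0.049. Discount each cash flow and weight by its period:
  t   CF        PV=CF/(1+0.049)^t    t·PV
  1       968.75       923.4986       923.4986
  2       968.75       880.3609     1,760.7218
  3       968.75       839.2382     2,517.7146
  4    25,968.75    21,446.1378    85,784.5513
  Σ                 24,089.2355    90,986.4863
Price P = Σ PV = 24,089.2355.
Macaulay duration = Σ(t·PV) / P = 90,986.4863 / 24,089.2355 = 3.77706 half-year periods.
In years: 3.77706 / 2 = 1.88853 years.

1.89 years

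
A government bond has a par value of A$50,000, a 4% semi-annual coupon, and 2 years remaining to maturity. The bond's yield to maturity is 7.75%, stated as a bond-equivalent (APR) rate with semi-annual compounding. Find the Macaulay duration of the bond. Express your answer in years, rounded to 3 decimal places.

1.940 years

Periodic yield y = 0.03875. Discount each cash flow and weight by its period:
  t   CF        PV=CF/(1+0.03875)^t    t·PV
  1     1,000.00       962.6955       962.6955
  2     1,000.00       926.7827     1,853.5654
  3     1,000.00       892.2096     2,676.6288
  4    51,000.00    43,805.2365   175,220.9458
  Σ                 46,586.9243   180,713.8356
Price P = Σ PV = 46,586.9243.
Macaulay duration = Σ(t·PV) / P = 180,713.8356 / 46,586.9243 = 3.87907 half-year periods.
In years: 3.87907 / 2 = 1.93953 years.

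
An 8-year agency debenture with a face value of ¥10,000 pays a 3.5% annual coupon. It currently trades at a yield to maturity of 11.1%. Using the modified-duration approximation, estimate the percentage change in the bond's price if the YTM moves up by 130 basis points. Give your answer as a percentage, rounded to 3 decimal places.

-7.969%

Periodic yield y = 0.111. Modified duration first:
  t   CF        PV=CF/(1+0.111)^t    t·PV
  1       350.00       315.0315       315.0315
  2       350.00       283.5567       567.1134
  3       350.00       255.2266       765.6797
  4       350.00       229.7269       918.9075
  5       350.00       206.7749     1,033.8743
  6       350.00       186.1160     1,116.6960
  7       350.00       167.5211     1,172.6480
  8    10,350.00     4,458.9015    35,671.2120
  Σ                  6,102.8551    41,561.1624
P = 6,102.8551; D_Mac = 6.81012 yrs; D_mod = 6.81012/(1+0.111) = 6.12972 yrs.
ΔP/P ≈ -D_mod · Δy = -6.12972 × (+0.013) = -0.079686 = -7.9686%.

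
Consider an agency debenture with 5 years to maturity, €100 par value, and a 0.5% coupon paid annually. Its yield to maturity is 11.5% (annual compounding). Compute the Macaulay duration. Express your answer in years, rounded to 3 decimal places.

Periodic yield y = 0.115. Discount each cash flow and weight by its year:
  t   CF        PV=CF/(1+0.115)^t    t·PV
  1         0.50         0.4484         0.4484
  2         0.50         0.4022         0.8044
  3         0.50         0.3607         1.0821
  4         0.50         0.3235         1.2940
  5       100.50        58.3165       291.5827
  Σ                     59.8513       295.2116
Price P = Σ PV = 59.8513.
Macaulay duration = Σ(t·PV) / P = 295.2116 / 59.8513 = 4.93241 years.

4.932 years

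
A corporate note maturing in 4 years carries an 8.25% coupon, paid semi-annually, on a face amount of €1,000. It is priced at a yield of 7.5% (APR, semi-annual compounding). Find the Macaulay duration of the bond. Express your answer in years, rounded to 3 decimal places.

Periodic yield y = 0.0375. Discount each cash flow and weight by its period:
  t   CF        PV=CF/(1+0.0375)^t    t·PV
  1        41.25        39.7590        39.7590
  2        41.25        38.3220        76.6439
  3        41.25        36.9368       110.8105
  4        41.25        35.6018       142.4071
  5        41.25        34.3150       171.5748
  6        41.25        33.0747       198.4479
  7        41.25        31.8792       223.1543
  8     1,041.25       775.6221     6,204.9767
  Σ                  1,025.5105     7,167.7743
Price P = Σ PV = 1,025.5105.
Macaulay duration = Σ(t·PV) / P = 7,167.7743 / 1,025.5105 = 6.98947 half-year periods.
In years: 6.98947 / 2 = 3.49473 years.

3.495 years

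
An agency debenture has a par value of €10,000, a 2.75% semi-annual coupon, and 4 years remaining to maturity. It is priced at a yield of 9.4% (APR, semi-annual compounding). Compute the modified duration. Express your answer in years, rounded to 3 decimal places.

Periodic yield y = 0.047. First find Macaulay duration:
  t   CF        PV=CF/(1+0.047)^t    t·PV
  1       137.50       131.3276       131.3276
  2       137.50       125.4323       250.8646
  3       137.50       119.8016       359.4048
  4       137.50       114.4237       457.6948
  5       137.50       109.2872       546.4360
  6       137.50       104.3813       626.2877
  7       137.50        99.6956       697.8691
  8    10,137.50     7,020.3282    56,162.6253
  Σ                  7,824.6774    59,232.5099
P = 7,824.6774; Macaulay duration = 59,232.5099 / 7,824.6774 = 7.56996 half-year periods = 3.78498 years.
Modified duration = D_Mac / (1 + y) = 3.78498 / 1.047 = 3.61507 years.

3.615 years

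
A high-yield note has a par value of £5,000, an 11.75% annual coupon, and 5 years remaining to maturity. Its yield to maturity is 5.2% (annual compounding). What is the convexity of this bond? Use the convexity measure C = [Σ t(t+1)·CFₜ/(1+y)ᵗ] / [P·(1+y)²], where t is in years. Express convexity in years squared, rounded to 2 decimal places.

With y = 0.052:
  t   CF        PV=CF/(1+0.052)^t    t·PV        t(t+1)·PV
  1       587.50       558.4601       558.4601       1,116.9202
  2       587.50       530.8556     1,061.7112       3,185.1335
  3       587.50       504.6156     1,513.8467       6,055.3869
  4       587.50       479.6726     1,918.6904       9,593.4520
  5     5,587.50     4,336.4949    21,682.4744     130,094.8461
  Σ                  6,410.0987    26,735.1827     150,045.7387
P = 6,410.0987.
Convexity = Σ t(t+1)·PV / [P·(1+y)²] = 150,045.7387 / (6,410.0987 × 1.106704) = 21.15083.

21.15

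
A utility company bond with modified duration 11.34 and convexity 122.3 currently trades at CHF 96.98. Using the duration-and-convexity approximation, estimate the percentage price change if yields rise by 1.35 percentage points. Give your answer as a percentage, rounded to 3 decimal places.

Duration effect: -D_mod·Δy = -11.34 × (+0.0135) = -0.153090
Convexity effect: ½·C·(Δy)² = 0.5 × 122.3 × (0.0135)² = +0.0111445875
ΔP/P ≈ -0.153090 + 0.0111445875 = -0.1419454125
= -14.19454125%.

-14.195%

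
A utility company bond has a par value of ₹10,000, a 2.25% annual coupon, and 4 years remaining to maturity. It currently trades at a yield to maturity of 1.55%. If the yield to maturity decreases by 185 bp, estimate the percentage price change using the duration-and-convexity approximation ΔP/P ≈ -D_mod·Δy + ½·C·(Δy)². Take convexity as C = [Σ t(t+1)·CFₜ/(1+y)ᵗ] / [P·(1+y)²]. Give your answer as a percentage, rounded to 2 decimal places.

With y = 0.0155:
  t   CF        PV=CF/(1+0.0155)^t    t·PV        t(t+1)·PV
  1       225.00       221.5657       221.5657         443.1315
  2       225.00       218.1839       436.3678       1,309.1033
  3       225.00       214.8536       644.5609       2,578.2438
  4    10,225.00     9,614.8742    38,459.4967     192,297.4837
  Σ                 10,269.4774    39,761.9912     196,627.9623
P = 10,269.4774; D_Mac = 3.87186 yrs; D_mod = 3.81276 yrs; C = 18.56680.
Duration effect: -3.81276 × (-0.0185) = +0.070536
Convexity effect: 0.5 × 18.56680 × (-0.0185)² = +0.0031772
ΔP/P ≈ +0.070536 + 0.0031772 = +0.073713 = +7.3713%.

+7.37%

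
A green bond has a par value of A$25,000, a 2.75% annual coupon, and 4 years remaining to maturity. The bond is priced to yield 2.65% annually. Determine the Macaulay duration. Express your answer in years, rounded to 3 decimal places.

3.843 years

Periodic yield y = 0.0265. Discount each cash flow and weight by its year:
  t   CF        PV=CF/(1+0.0265)^t    t·PV
  1       687.50       669.7516       669.7516
  2       687.50       652.4614     1,304.9227
  3       687.50       635.6175     1,906.8525
  4    25,687.50    23,135.8801    92,543.5203
  Σ                 25,093.7105    96,425.0471
Price P = Σ PV = 25,093.7105.
Macaulay duration = Σ(t·PV) / P = 96,425.0471 / 25,093.7105 = 3.84260 years.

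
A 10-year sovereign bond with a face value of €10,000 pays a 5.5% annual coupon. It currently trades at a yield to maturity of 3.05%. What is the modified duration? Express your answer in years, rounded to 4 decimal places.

Periodic yield y = 0.0305. First find Macaulay duration:
  t   CF        PV=CF/(1+0.0305)^t    t·PV
  1       550.00       533.7215       533.7215
  2       550.00       517.9248     1,035.8496
  3       550.00       502.5956     1,507.7869
  4       550.00       487.7202     1,950.8806
  5       550.00       473.2850     2,366.4248
  6       550.00       459.2770     2,755.6621
  7       550.00       445.6837     3,119.7857
  8       550.00       432.4926     3,459.9411
  9       550.00       419.6920     3,777.2283
  10   10,550.00     7,812.1846    78,121.8463
  Σ                 12,084.5770    98,629.1268
P = 12,084.5770; Macaulay duration = 98,629.1268 / 12,084.5770 = 8.16157 years.
Modified duration = D_Mac / (1 + y) = 8.16157 / 1.0305 = 7.92001 years.

7.9200 years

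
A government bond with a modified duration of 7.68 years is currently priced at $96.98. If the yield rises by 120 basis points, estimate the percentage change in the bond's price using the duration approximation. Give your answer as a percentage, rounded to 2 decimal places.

Duration approximation: ΔP/P ≈ -D_mod · Δy = -7.68 × (+0.012) = -0.092160.
As a percentage: -9.2160%.

-9.22%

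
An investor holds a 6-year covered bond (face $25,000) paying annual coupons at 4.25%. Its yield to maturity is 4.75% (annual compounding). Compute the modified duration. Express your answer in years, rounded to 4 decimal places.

Periodic yield y = 0.0475. First find Macaulay duration:
  t   CF        PV=CF/(1+0.0475)^t    t·PV
  1     1,062.50     1,014.3198     1,014.3198
  2     1,062.50       968.3244     1,936.6488
  3     1,062.50       924.4147     2,773.2441
  4     1,062.50       882.4961     3,529.9845
  5     1,062.50       842.4784     4,212.3921
  6    26,062.50    19,728.4008   118,370.4048
  Σ                 24,360.4343   131,836.9941
P = 24,360.4343; Macaulay duration = 131,836.9941 / 24,360.4343 = 5.41193 years.
Modified duration = D_Mac / (1 + y) = 5.41193 / 1.0475 = 5.16652 years.

5.1665 years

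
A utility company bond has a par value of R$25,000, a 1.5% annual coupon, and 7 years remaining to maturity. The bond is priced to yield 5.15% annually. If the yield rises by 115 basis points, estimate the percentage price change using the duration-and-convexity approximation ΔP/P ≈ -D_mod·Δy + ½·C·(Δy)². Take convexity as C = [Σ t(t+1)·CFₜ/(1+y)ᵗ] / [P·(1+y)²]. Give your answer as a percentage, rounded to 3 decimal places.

With y = 0.0515:
  t   CF        PV=CF/(1+0.0515)^t    t·PV        t(t+1)·PV
  1       375.00       356.6334       356.6334         713.2668
  2       375.00       339.1663       678.3326       2,034.9979
  3       375.00       322.5547       967.6642       3,870.6570
  4       375.00       306.7568     1,227.0271       6,135.1354
  5       375.00       291.7325     1,458.6627       8,751.9764
  6       375.00       277.4442     1,664.6650      11,652.6552
  7    25,375.00    17,854.2295   124,979.6062     999,836.8493
  Σ                 19,748.5174   131,332.5913   1,032,995.5379
P = 19,748.5174; D_Mac = 6.65025 yrs; D_mod = 6.32454 yrs; C = 47.30918.
Duration effect: -6.32454 × (+0.0115) = -0.072732
Convexity effect: 0.5 × 47.30918 × (0.0115)² = +0.0031283
ΔP/P ≈ -0.072732 + 0.0031283 = -0.069604 = -6.9604%.

-6.960%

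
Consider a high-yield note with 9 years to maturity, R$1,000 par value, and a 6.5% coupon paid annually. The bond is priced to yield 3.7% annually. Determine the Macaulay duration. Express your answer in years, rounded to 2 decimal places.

7.28 years

Periodic yield y = 0.037. Discount each cash flow and weight by its year:
  t   CF        PV=CF/(1+0.037)^t    t·PV
  1        65.00        62.6808        62.6808
  2        65.00        60.4444       120.8887
  3        65.00        58.2877       174.8632
  4        65.00        56.2080       224.8321
  5        65.00        54.2025       271.0127
  6        65.00        52.2686       313.6116
  7        65.00        50.4037       352.8256
  8        65.00        48.6053       388.8421
  9     1,065.00       767.9639     6,911.6750
  Σ                  1,211.0649     8,821.2318
Price P = Σ PV = 1,211.0649.
Macaulay duration = Σ(t·PV) / P = 8,821.2318 / 1,211.0649 = 7.28386 years.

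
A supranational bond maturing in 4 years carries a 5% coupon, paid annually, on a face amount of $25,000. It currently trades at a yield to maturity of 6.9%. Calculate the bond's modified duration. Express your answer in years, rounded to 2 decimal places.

3.47 years

Periodic yield y = 0.069. First find Macaulay duration:
  t   CF        PV=CF/(1+0.069)^t    t·PV
  1     1,250.00     1,169.3171     1,169.3171
  2     1,250.00     1,093.8420     2,187.6840
  3     1,250.00     1,023.2386     3,069.7157
  4    26,250.00    20,101.0381    80,404.1524
  Σ                 23,387.4358    86,830.8693
P = 23,387.4358; Macaulay duration = 86,830.8693 / 23,387.4358 = 3.71271 years.
Modified duration = D_Mac / (1 + y) = 3.71271 / 1.069 = 3.47307 years.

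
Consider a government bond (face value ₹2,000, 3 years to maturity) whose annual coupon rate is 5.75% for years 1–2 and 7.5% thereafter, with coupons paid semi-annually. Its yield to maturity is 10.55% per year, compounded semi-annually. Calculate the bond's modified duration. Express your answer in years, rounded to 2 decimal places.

2.64 years

Periodic yield y = 0.05275. First find Macaulay duration:
  t   CF        PV=CF/(1+0.05275)^t    t·PV
  1        57.50        54.6189        54.6189
  2        57.50        51.8821       103.7642
  3        57.50        49.2824       147.8473
  4        57.50        46.8130       187.2522
  5        75.00        58.0009       290.0047
  6     2,075.00     1,524.2865     9,145.7189
  Σ                  1,784.8838     9,929.2061
P = 1,784.8838; Macaulay duration = 9,929.2061 / 1,784.8838 = 5.56294 half-year periods = 2.78147 years.
Modified duration = D_Mac / (1 + y) = 2.78147 / 1.05275 = 2.64210 years.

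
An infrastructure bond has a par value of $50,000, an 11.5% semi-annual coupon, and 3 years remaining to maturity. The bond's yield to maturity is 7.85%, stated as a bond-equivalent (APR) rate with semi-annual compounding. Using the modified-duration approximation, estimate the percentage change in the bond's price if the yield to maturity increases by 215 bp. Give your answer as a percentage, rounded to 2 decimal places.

-5.46%

Periodic yield y = 0.03925. Modified duration first:
  t   CF        PV=CF/(1+0.03925)^t    t·PV
  1     2,875.00     2,766.4181     2,766.4181
  2     2,875.00     2,661.9371     5,323.8741
  3     2,875.00     2,561.4020     7,684.2061
  4     2,875.00     2,464.6640     9,858.6559
  5     2,875.00     2,371.5795    11,857.8974
  6    52,875.00    41,969.1508   251,814.9045
  Σ                 54,795.1514   289,305.9561
P = 54,795.1514; D_Mac = 5.27977 half-year periods = 2.63989 yrs; D_mod = 2.63989/(1+0.03925) = 2.54018 yrs.
ΔP/P ≈ -D_mod · Δy = -2.54018 × (+0.0215) = -0.054614 = -5.4614%.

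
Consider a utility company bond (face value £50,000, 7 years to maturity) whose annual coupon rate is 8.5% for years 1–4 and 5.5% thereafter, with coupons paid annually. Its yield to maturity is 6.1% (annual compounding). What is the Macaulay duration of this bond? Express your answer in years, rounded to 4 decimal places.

Periodic yield y = 0.061. Discount each cash flow and weight by its year:
  t   CF        PV=CF/(1+0.061)^t    t·PV
  1     4,250.00     4,005.6550     4,005.6550
  2     4,250.00     3,775.3582     7,550.7164
  3     4,250.00     3,558.3018    10,674.9054
  4     4,250.00     3,353.7246    13,414.8983
  5     2,750.00     2,045.2941    10,226.4707
  6     2,750.00     1,927.7042    11,566.2251
  7    52,750.00    34,850.9625   243,956.7374
  Σ                 53,517.0004   301,395.6084
Price P = Σ PV = 53,517.0004.
Macaulay duration = Σ(t·PV) / P = 301,395.6084 / 53,517.0004 = 5.63177 years.

5.6318 years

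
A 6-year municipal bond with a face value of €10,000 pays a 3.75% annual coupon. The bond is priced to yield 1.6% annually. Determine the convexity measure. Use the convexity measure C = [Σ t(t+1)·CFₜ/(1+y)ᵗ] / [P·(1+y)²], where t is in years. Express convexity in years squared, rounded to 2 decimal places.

36.33

With y = 0.016:
  t   CF        PV=CF/(1+0.016)^t    t·PV        t(t+1)·PV
  1       375.00       369.0945       369.0945         738.1890
  2       375.00       363.2820       726.5640       2,179.6919
  3       375.00       357.5610     1,072.6830       4,290.7320
  4       375.00       351.9301     1,407.7205       7,038.6024
  5       375.00       346.3879     1,731.9396      10,391.6374
  6    10,375.00     9,432.4792    56,594.8754     396,164.1278
  Σ                 11,220.7347    61,902.8769     420,802.9804
P = 11,220.7347.
Convexity = Σ t(t+1)·PV / [P·(1+y)²] = 420,802.9804 / (11,220.7347 × 1.032256) = 36.33039.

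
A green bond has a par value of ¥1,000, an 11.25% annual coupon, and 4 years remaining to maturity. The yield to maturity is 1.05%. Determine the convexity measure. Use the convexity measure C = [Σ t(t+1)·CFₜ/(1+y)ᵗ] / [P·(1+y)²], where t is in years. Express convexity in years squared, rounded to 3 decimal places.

With y = 0.0105:
  t   CF        PV=CF/(1+0.0105)^t    t·PV        t(t+1)·PV
  1       112.50       111.3310       111.3310         222.6620
  2       112.50       110.1742       220.3484         661.0452
  3       112.50       109.0294       327.0882       1,308.3526
  4     1,112.50     1,066.9762     4,267.9050      21,339.5248
  Σ                  1,397.5108     4,926.6725      23,531.5847
P = 1,397.5108.
Convexity = Σ t(t+1)·PV / [P·(1+y)²] = 23,531.5847 / (1,397.5108 × 1.021110) = 16.49010.

16.490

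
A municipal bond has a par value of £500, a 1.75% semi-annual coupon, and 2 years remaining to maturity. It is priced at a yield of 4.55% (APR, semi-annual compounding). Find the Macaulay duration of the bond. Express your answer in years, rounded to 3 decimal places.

Periodic yield y = 0.02275. Discount each cash flow and weight by its period:
  t   CF        PV=CF/(1+0.02275)^t    t·PV
  1        4.375         4.2777         4.2777
  2        4.375         4.1825         8.3651
  3        4.375         4.0895        12.2685
  4      504.375       460.9731     1,843.8925
  Σ                    473.5228     1,868.8037
Price P = Σ PV = 473.5228.
Macaulay duration = Σ(t·PV) / P = 1,868.8037 / 473.5228 = 3.94660 half-year periods.
In years: 3.94660 / 2 = 1.97330 years.

1.973 years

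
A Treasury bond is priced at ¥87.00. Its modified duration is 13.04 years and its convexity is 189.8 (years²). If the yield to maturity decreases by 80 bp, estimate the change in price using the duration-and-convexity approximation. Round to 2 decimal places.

Duration effect: -D_mod·Δy = -13.04 × (-0.008) = +0.104320
Convexity effect: ½·C·(Δy)² = 0.5 × 189.8 × (-0.008)² = +0.0060736
ΔP/P ≈ +0.104320 + 0.0060736 = +0.1103936
ΔP ≈ 87.00 × (+0.1103936) = +9.6042432.

+¥9.60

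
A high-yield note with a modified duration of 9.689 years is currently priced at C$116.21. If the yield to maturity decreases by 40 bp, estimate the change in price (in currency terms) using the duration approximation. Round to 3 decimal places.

Duration approximation: ΔP/P ≈ -D_mod · Δy = -9.689 × (-0.004) = +0.038756.
ΔP ≈ 116.21 × (+0.038756) = +4.50383476.

+C$4.504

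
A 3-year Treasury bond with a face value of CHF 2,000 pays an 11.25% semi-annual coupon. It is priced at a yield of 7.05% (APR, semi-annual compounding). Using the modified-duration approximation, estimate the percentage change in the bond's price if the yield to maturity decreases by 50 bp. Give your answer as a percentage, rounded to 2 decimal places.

Periodic yield y = 0.03525. Modified duration first:
  t   CF        PV=CF/(1+0.03525)^t    t·PV
  1       112.50       108.6694       108.6694
  2       112.50       104.9692       209.9385
  3       112.50       101.3951       304.1852
  4       112.50        97.9426       391.7703
  5       112.50        94.6077       473.0383
  6     2,112.50     1,716.0316    10,296.1896
  Σ                  2,223.6156    11,783.7914
P = 2,223.6156; D_Mac = 5.29938 half-year periods = 2.64969 yrs; D_mod = 2.64969/(1+0.03525) = 2.55947 yrs.
ΔP/P ≈ -D_mod · Δy = -2.55947 × (-0.005) = +0.012797 = +1.2797%.

+1.28%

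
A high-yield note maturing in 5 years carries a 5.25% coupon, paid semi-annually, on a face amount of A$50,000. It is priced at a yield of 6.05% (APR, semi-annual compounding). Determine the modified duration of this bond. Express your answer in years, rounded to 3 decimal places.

Periodic yield y = 0.03025. First find Macaulay duration:
  t   CF        PV=CF/(1+0.03025)^t    t·PV
  1     1,312.50     1,273.9626     1,273.9626
  2     1,312.50     1,236.5568     2,473.1136
  3     1,312.50     1,200.2492     3,600.7477
  4     1,312.50     1,165.0078     4,660.0311
  5     1,312.50     1,130.8010     5,654.0052
  6     1,312.50     1,097.5987     6,585.5920
  7     1,312.50     1,065.3712     7,457.5984
  8     1,312.50     1,034.0900     8,272.7198
  9     1,312.50     1,003.7272     9,033.5450
  10   51,312.50    38,088.7695   380,887.6950
  Σ                 48,296.1340   429,899.0103
P = 48,296.1340; Macaulay duration = 429,899.0103 / 48,296.1340 = 8.90131 half-year periods = 4.45066 years.
Modified duration = D_Mac / (1 + y) = 4.45066 / 1.03025 = 4.31998 years.

4.320 years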